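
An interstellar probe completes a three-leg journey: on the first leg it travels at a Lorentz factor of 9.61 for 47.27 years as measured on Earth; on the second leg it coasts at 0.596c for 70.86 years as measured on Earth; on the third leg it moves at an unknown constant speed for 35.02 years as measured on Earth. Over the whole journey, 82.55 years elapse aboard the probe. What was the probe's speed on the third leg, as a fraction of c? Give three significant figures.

β = 0.806

Leg 1: γ = 9.61; τ_1 = 47.27/9.610 = 4.919 years.
Leg 2: γ = 1/√(1 − 0.596²) = 1/√0.6448 = 1.245; τ_2 = 70.86/1.245 = 56.90 years.
Leg 3: speed unknown; τ_3 = 35.02/γ_3.
Total proper time: 4.919 + 56.90 + τ_3 = 82.55, so τ_3 = 82.55 − 61.82 = 20.73 years.
γ_3 = 35.02/20.73 = 1.689; β = √(1 − 1/γ²) = √0.6495.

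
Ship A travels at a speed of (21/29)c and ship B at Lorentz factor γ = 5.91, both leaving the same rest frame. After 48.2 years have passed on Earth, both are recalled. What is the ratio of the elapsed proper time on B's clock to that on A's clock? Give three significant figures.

τ_B/τ_A = 0.245

A: γ = 1/√(1 − (21/29)²) = 29/20 = 1.450. B: γ = 5.91.
τ_A/τ_B = γ_B/γ_A = 5.910/1.450 = 4.076, so τ_B/τ_A = 0.2453.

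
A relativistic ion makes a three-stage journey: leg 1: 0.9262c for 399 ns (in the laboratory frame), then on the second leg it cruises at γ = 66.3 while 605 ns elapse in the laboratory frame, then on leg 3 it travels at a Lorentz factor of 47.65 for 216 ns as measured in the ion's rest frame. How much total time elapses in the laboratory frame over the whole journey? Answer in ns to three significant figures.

Leg 1: 399 ns is already measured in the laboratory frame.
Leg 2: 605 ns is already measured in the laboratory frame.
Leg 3: γ = 47.65; Δt_3 = 47.65 × 216 = 1.029×10⁴ ns.
Total: 399.0 + 605.0 + 1.029×10⁴ ns.

Δt = 1.13×10⁴ ns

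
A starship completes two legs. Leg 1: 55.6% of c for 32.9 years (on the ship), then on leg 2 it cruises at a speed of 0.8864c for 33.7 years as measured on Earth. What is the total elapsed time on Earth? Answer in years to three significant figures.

Δt = 73.3 years

Leg 1: β = 0.556; γ = 1/√(1 − 0.556²) = 1/√0.6909 = 1.203; Δt_1 = 1.203 × 32.9 = 39.58 years.
Leg 2: 33.7 years is already measured on Earth.
Total: 39.58 + 33.70 years.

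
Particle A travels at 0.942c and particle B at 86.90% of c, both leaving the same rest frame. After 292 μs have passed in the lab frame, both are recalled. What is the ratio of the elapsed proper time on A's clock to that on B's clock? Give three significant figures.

τ_A/τ_B = 0.678

A: γ = 1/√(1 − 0.942²) = 1/√0.1126 = 2.980. B: β = 0.8690; γ = 1/√(1 − 0.8690²) = 1/√0.2448 = 2.021.
τ_A/τ_B = γ_B/γ_A = 2.021/2.980 = 0.6783, so τ_A/τ_B = 0.6783.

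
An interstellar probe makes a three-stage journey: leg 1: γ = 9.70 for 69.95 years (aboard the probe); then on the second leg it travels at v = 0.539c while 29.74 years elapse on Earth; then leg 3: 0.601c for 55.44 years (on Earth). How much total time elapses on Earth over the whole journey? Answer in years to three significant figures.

Leg 1: γ = 9.70; Δt_1 = 9.700 × 69.95 = 678.5 years.
Leg 2: 29.74 years is already measured on Earth.
Leg 3: 55.44 years is already measured on Earth.
Total: 678.5 + 29.74 + 55.44 years.

Δt = 764 years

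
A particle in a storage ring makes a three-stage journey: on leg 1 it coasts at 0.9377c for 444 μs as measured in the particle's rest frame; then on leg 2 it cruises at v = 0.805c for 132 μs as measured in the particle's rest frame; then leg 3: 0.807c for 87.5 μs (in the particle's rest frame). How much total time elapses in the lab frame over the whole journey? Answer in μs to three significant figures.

Leg 1: γ = 1/√(1 − 0.9377²) = 1/√0.1207 = 2.878; Δt_1 = 2.878 × 444 = 1278 μs.
Leg 2: γ = 1/√(1 − 0.805²) = 1/√0.3520 = 1.686; Δt_2 = 1.686 × 132 = 222.5 μs.
Leg 3: γ = 1/√(1 − 0.807²) = 1/√0.3488 = 1.693; Δt_3 = 1.693 × 87.5 = 148.2 μs.
Total: 1278 + 222.5 + 148.2 μs.

Δt = 1650 μs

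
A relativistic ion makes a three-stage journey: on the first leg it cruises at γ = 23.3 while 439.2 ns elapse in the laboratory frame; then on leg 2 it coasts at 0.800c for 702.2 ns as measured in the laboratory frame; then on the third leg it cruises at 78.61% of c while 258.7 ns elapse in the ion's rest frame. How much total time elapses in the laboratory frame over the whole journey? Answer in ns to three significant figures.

Leg 1: 439.2 ns is already measured in the laboratory frame.
Leg 2: 702.2 ns is already measured in the laboratory frame.
Leg 3: β = 0.7861; γ = 1/√(1 − 0.7861²) = 1/√0.3820 = 1.618; Δt_3 = 1.618 × 258.7 = 418.5 ns.
Total: 439.2 + 702.2 + 418.5 ns.

Δt = 1560 ns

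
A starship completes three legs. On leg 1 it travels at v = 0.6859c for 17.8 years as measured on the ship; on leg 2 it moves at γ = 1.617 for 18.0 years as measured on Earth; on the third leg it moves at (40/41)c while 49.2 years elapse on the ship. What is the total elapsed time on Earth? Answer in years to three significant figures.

Leg 1: γ = 1/√(1 − 0.6859²) = 1/√0.5295 = 1.374; Δt_1 = 1.374 × 17.8 = 24.46 years.
Leg 2: 18.0 years is already measured on Earth.
Leg 3: γ = 1/√(1 − (40/41)²) = 41/9 ≈ 4.556; Δt_3 = 4.556 × 49.2 = 224.1 years.
Total: 24.46 + 18.00 + 224.1 years.

Δt = 267 years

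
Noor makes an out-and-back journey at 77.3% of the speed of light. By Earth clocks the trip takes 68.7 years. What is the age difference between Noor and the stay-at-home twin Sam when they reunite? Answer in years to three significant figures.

Δt − τ = 25.1 years

β = 0.773; γ = 1/√(1 − 0.773²) = 1/√0.4025 = 1.576
Noor's elapsed proper time: τ = 68.7/1.576 = 43.58 years.
Age gap = Δt − τ = 68.7 − 43.58 years.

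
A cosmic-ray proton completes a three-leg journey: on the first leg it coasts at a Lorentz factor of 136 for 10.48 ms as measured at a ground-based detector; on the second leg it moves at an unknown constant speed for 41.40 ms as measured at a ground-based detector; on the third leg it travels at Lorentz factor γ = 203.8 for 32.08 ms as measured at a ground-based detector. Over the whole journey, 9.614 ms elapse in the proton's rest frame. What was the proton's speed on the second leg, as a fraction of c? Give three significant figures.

Leg 1: γ = 136; τ_1 = 10.48/136.0 = 0.07706 ms.
Leg 2: speed unknown; τ_2 = 41.40/γ_2.
Leg 3: γ = 203.8; τ_3 = 32.08/203.8 = 0.1574 ms.
Total proper time: 0.07706 + τ_2 + 0.1574 = 9.614, so τ_2 = 9.614 − 0.2345 = 9.380 ms.
γ_2 = 41.40/9.380 = 4.414; β = √(1 − 1/γ²) = √0.9487.

β = 0.974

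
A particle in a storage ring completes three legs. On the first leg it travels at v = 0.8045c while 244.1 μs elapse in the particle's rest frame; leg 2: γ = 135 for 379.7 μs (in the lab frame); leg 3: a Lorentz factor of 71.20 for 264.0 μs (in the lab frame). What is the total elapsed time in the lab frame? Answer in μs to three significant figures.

Δt = 1050 μs

Leg 1: γ = 1/√(1 − 0.8045²) = 1/√0.3528 = 1.684; Δt_1 = 1.684 × 244.1 = 411.0 μs.
Leg 2: 379.7 μs is already measured in the lab frame.
Leg 3: 264.0 μs is already measured in the lab frame.
Total: 411.0 + 379.7 + 264.0 μs.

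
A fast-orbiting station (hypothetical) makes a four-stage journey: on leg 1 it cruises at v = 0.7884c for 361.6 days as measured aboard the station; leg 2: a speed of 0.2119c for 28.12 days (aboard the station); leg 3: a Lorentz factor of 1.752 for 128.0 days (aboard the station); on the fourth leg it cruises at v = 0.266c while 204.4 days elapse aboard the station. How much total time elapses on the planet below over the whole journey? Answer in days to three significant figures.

Δt = 1050 days

Leg 1: γ = 1/√(1 − 0.7884²) = 1/√0.3784 = 1.626; Δt_1 = 1.626 × 361.6 = 587.8 days.
Leg 2: γ = 1/√(1 − 0.2119²) = 1/√0.9551 = 1.023; Δt_2 = 1.023 × 28.12 = 28.77 days.
Leg 3: γ = 1.752; Δt_3 = 1.752 × 128.0 = 224.3 days.
Leg 4: γ = 1/√(1 − 0.266²) = 1/√0.9292 = 1.037; Δt_4 = 1.037 × 204.4 = 212.0 days.
Total: 587.8 + 28.77 + 224.3 + 212.0 days.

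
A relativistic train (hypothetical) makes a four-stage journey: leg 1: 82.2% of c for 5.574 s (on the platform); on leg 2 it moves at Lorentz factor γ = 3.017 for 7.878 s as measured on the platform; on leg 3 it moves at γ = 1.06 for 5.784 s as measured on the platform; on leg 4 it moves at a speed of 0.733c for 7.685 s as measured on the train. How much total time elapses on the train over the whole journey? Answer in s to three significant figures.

τ = 18.9 s

Leg 1: β = 0.822; γ = 1/√(1 − 0.822²) = 1/√0.3243 = 1.756; τ_1 = 5.574/1.756 = 3.174 s.
Leg 2: γ = 3.017; τ_2 = 7.878/3.017 = 2.611 s.
Leg 3: γ = 1.06; τ_3 = 5.784/1.060 = 5.457 s.
Leg 4: 7.685 s is already measured on the train.
Total: 3.174 + 2.611 + 5.457 + 7.685 s.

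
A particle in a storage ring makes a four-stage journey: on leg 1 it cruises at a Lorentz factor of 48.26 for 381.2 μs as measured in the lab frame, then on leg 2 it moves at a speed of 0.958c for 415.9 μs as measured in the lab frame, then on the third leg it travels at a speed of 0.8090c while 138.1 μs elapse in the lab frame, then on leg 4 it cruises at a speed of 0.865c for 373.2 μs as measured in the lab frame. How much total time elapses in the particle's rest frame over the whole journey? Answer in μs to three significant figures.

τ = 396 μs

Leg 1: γ = 48.26; τ_1 = 381.2/48.26 = 7.899 μs.
Leg 2: γ = 1/√(1 − 0.958²) = 1/√0.08224 = 3.487; τ_2 = 415.9/3.487 = 119.3 μs.
Leg 3: γ = 1/√(1 − 0.8090²) = 1/√0.3455 = 1.701; τ_3 = 138.1/1.701 = 81.18 μs.
Leg 4: γ = 1/√(1 − 0.865²) = 1/√0.2518 = 1.993; τ_4 = 373.2/1.993 = 187.3 μs.
Total: 7.899 + 119.3 + 81.18 + 187.3 μs.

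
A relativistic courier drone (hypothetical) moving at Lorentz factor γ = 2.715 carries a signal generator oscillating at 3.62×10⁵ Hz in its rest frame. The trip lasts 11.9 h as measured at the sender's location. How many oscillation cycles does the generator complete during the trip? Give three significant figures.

N = 5.71×10⁹

γ = 2.715
The oscillator's own cycle count is N = f × τ where τ is the proper time aboard the drone. τ = Δt/γ = 11.9/2.715 = 4.383 h = 1.578×10⁴ s.
N = 3.62×10⁵ × 1.578×10⁴ = 5.712×10⁹.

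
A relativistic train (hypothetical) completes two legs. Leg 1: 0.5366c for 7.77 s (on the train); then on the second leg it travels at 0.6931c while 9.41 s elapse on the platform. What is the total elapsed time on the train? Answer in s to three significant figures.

τ = 14.6 s

Leg 1: 7.77 s is already measured on the train.
Leg 2: γ = 1/√(1 − 0.6931²) = 1/√0.5196 = 1.387; τ_2 = 9.41/1.387 = 6.783 s.
Total: 7.770 + 6.783 s.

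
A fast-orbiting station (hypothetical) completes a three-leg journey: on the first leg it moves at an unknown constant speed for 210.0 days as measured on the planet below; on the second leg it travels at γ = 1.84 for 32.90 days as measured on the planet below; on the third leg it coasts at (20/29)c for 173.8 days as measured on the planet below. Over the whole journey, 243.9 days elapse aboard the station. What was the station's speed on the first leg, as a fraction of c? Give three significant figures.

β = 0.879

Leg 1: speed unknown; τ_1 = 210.0/γ_1.
Leg 2: γ = 1.84; τ_2 = 32.90/1.840 = 17.88 days.
Leg 3: γ = 1/√(1 − (20/29)²) = 29/21 ≈ 1.381; τ_3 = 173.8/1.381 = 125.9 days.
Total proper time: τ_1 + 17.88 + 125.9 = 243.9, so τ_1 = 243.9 − 143.7 = 100.2 days.
γ_1 = 210.0/100.2 = 2.097; β = √(1 − 1/γ²) = √0.7725.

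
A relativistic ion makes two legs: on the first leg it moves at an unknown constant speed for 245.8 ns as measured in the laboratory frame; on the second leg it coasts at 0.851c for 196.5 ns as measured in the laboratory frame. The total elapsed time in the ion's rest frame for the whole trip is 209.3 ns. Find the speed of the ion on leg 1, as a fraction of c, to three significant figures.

β = 0.902

Leg 1: speed unknown; τ_1 = 245.8/γ_1.
Leg 2: γ = 1/√(1 − 0.851²) = 1/√0.2758 = 1.904; τ_2 = 196.5/1.904 = 103.2 ns.
Total proper time: τ_1 + 103.2 = 209.3, so τ_1 = 209.3 − 103.2 = 106.1 ns.
γ_1 = 245.8/106.1 = 2.317; β = √(1 − 1/γ²) = √0.8137.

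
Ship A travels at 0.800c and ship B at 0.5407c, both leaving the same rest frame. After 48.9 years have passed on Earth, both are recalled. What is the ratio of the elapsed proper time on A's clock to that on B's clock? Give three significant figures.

τ_A/τ_B = 0.713

A: γ = 1/√(1 − 0.800²) = 5/3 ≈ 1.667. B: γ = 1/√(1 − 0.5407²) = 1/√0.7076 = 1.189.
τ_A/τ_B = γ_B/γ_A = 1.189/1.667 = 0.7133, so τ_A/τ_B = 0.7133.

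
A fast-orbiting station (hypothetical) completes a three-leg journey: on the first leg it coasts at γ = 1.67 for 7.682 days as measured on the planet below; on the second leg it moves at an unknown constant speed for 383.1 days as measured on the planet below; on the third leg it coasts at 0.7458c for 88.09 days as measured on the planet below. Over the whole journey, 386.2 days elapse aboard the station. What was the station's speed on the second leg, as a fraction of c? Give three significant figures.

Leg 1: γ = 1.67; τ_1 = 7.682/1.670 = 4.600 days.
Leg 2: speed unknown; τ_2 = 383.1/γ_2.
Leg 3: γ = 1/√(1 − 0.7458²) = 1/√0.4438 = 1.501; τ_3 = 88.09/1.501 = 58.68 days.
Total proper time: 4.600 + τ_2 + 58.68 = 386.2, so τ_2 = 386.2 − 63.28 = 322.9 days.
γ_2 = 383.1/322.9 = 1.186; β = √(1 − 1/γ²) = √0.2895.

β = 0.538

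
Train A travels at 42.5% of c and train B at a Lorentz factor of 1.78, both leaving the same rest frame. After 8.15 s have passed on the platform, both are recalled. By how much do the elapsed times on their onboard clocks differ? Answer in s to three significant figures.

|τ_A − τ_B| = 2.80 s

A: β = 0.425; γ = 1/√(1 − 0.425²) = 1/√0.8194 = 1.105; τ_A = 8.15/1.105 = 7.377 s.
B: γ = 1.78; τ_B = 8.15/1.780 = 4.579 s.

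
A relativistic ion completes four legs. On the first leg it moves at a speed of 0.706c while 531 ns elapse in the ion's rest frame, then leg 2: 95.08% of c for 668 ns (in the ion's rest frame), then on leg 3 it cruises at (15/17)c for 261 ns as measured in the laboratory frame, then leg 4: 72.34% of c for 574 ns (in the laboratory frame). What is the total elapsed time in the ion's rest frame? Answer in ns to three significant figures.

τ = 1720 ns

Leg 1: 531 ns is already measured in the ion's rest frame.
Leg 2: 668 ns is already measured in the ion's rest frame.
Leg 3: γ = 1/√(1 − (15/17)²) = 17/8 = 2.125; τ_3 = 261/2.125 = 122.8 ns.
Leg 4: β = 0.7234; γ = 1/√(1 − 0.7234²) = 1/√0.4767 = 1.448; τ_4 = 574/1.448 = 396.3 ns.
Total: 531.0 + 668.0 + 122.8 + 396.3 ns.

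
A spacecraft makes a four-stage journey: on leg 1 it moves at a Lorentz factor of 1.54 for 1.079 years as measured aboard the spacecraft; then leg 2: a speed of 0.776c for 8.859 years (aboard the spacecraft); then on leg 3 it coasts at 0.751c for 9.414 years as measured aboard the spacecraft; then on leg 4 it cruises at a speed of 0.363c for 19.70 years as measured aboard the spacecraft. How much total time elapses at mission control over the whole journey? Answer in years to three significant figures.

Leg 1: γ = 1.54; Δt_1 = 1.540 × 1.079 = 1.662 years.
Leg 2: γ = 1/√(1 − 0.776²) = 1/√0.3978 = 1.585; Δt_2 = 1.585 × 8.859 = 14.05 years.
Leg 3: γ = 1/√(1 − 0.751²) = 1/√0.4360 = 1.514; Δt_3 = 1.514 × 9.414 = 14.26 years.
Leg 4: γ = 1/√(1 − 0.363²) = 1/√0.8682 = 1.073; Δt_4 = 1.073 × 19.70 = 21.14 years.
Total: 1.662 + 14.05 + 14.26 + 21.14 years.

Δt = 51.1 years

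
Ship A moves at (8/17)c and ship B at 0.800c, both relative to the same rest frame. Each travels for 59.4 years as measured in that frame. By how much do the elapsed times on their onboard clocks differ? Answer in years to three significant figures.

|τ_A − τ_B| = 16.8 years

A: γ = 1/√(1 − (8/17)²) = 17/15 ≈ 1.133; τ_A = 59.4/1.133 = 52.41 years.
B: γ = 1/√(1 − 0.800²) = 5/3 ≈ 1.667; τ_B = 59.4/1.667 = 35.64 years.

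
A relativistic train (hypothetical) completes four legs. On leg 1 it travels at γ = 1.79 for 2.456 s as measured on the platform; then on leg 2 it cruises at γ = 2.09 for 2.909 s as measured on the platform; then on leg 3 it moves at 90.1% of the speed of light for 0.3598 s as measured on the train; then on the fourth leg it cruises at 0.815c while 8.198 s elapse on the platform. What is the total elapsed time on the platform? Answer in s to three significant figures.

Δt = 14.4 s

Leg 1: 2.456 s is already measured on the platform.
Leg 2: 2.909 s is already measured on the platform.
Leg 3: β = 0.901; γ = 1/√(1 − 0.901²) = 1/√0.1882 = 2.305; Δt_3 = 2.305 × 0.3598 = 0.8294 s.
Leg 4: 8.198 s is already measured on the platform.
Total: 2.456 + 2.909 + 0.8294 + 8.198 s.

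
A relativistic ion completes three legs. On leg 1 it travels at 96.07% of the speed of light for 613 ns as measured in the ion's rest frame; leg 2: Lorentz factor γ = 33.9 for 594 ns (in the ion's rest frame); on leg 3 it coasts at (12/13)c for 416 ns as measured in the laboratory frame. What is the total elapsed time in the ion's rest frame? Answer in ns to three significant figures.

Leg 1: 613 ns is already measured in the ion's rest frame.
Leg 2: 594 ns is already measured in the ion's rest frame.
Leg 3: γ = 1/√(1 − (12/13)²) = 13/5 = 2.600; τ_3 = 416/2.600 = 160.0 ns.
Total: 613.0 + 594.0 + 160.0 ns.

τ = 1370 ns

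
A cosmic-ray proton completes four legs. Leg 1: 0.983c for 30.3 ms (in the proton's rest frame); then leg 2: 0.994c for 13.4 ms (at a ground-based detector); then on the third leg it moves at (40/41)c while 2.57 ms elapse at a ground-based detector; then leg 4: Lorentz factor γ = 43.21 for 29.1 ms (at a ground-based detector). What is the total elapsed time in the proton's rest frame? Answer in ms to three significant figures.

Leg 1: 30.3 ms is already measured in the proton's rest frame.
Leg 2: γ = 1/√(1 − 0.994²) = 1/√0.01196 = 9.142; τ_2 = 13.4/9.142 = 1.466 ms.
Leg 3: γ = 1/√(1 − (40/41)²) = 41/9 ≈ 4.556; τ_3 = 2.57/4.556 = 0.5641 ms.
Leg 4: γ = 43.21; τ_4 = 29.1/43.21 = 0.6735 ms.
Total: 30.30 + 1.466 + 0.5641 + 0.6735 ms.

τ = 33.0 ms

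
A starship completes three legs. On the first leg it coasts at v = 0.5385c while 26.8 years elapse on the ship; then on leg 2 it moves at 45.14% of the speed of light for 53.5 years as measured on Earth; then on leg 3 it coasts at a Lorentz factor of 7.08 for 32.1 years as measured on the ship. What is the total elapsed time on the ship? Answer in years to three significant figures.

τ = 107 years

Leg 1: 26.8 years is already measured on the ship.
Leg 2: β = 0.4514; γ = 1/√(1 − 0.4514²) = 1/√0.7962 = 1.121; τ_2 = 53.5/1.121 = 47.74 years.
Leg 3: 32.1 years is already measured on the ship.
Total: 26.80 + 47.74 + 32.10 years.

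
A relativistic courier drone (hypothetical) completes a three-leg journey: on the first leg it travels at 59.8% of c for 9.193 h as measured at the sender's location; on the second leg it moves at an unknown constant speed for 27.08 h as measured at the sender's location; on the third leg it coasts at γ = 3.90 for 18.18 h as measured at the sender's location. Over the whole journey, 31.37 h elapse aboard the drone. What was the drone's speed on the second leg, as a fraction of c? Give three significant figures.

β = 0.700

Leg 1: β = 0.598; γ = 1/√(1 − 0.598²) = 1/√0.6424 = 1.248; τ_1 = 9.193/1.248 = 7.368 h.
Leg 2: speed unknown; τ_2 = 27.08/γ_2.
Leg 3: γ = 3.90; τ_3 = 18.18/3.900 = 4.662 h.
Total proper time: 7.368 + τ_2 + 4.662 = 31.37, so τ_2 = 31.37 − 12.03 = 19.34 h.
γ_2 = 27.08/19.34 = 1.400; β = √(1 − 1/γ²) = √0.4899.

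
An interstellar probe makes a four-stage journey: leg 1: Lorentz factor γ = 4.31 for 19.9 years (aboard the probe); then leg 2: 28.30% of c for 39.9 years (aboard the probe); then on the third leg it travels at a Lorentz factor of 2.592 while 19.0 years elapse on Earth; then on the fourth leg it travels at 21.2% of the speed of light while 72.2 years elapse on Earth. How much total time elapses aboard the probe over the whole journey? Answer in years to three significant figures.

Leg 1: 19.9 years is already measured aboard the probe.
Leg 2: 39.9 years is already measured aboard the probe.
Leg 3: γ = 2.592; τ_3 = 19.0/2.592 = 7.330 years.
Leg 4: β = 0.212; γ = 1/√(1 − 0.212²) = 1/√0.9551 = 1.023; τ_4 = 72.2/1.023 = 70.56 years.
Total: 19.90 + 39.90 + 7.330 + 70.56 years.

τ = 138 years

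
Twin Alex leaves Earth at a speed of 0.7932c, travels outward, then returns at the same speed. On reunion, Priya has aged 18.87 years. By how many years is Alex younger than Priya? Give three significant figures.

γ = 1/√(1 − 0.7932²) = 1/√0.3708 = 1.642
Alex's elapsed proper time: τ = 18.87/1.642 = 11.49 years.
Age gap = Δt − τ = 18.87 − 11.49 years.

Δt − τ = 7.38 years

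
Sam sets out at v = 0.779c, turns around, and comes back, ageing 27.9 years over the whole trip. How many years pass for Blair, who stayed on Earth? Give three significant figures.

γ = 1/√(1 − 0.779²) = 1/√0.3932 = 1.595
Earth-frame duration is the dilated interval: Δt = γτ = 1.595 × 27.9 years.

Δt = 44.5 years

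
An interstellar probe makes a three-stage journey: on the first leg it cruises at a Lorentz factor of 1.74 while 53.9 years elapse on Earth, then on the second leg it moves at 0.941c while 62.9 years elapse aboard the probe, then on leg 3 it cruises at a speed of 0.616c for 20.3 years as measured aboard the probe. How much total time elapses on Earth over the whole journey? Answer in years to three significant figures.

Δt = 266 years

Leg 1: 53.9 years is already measured on Earth.
Leg 2: γ = 1/√(1 − 0.941²) = 1/√0.1145 = 2.955; Δt_2 = 2.955 × 62.9 = 185.9 years.
Leg 3: γ = 1/√(1 − 0.616²) = 1/√0.6205 = 1.269; Δt_3 = 1.269 × 20.3 = 25.77 years.
Total: 53.90 + 185.9 + 25.77 years.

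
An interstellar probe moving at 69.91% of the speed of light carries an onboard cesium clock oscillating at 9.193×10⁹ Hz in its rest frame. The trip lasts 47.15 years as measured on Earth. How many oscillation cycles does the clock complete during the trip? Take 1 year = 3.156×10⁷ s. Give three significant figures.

N = 9.78×10¹⁸

β = 0.6991; γ = 1/√(1 − 0.6991²) = 1/√0.5113 = 1.399
The oscillator's own cycle count is N = f × τ where τ is the proper time aboard the probe. τ = Δt/γ = 47.15/1.399 = 33.71 years = 1.064×10⁹ s.
N = 9.193×10⁹ × 1.064×10⁹ = 9.781×10¹⁸.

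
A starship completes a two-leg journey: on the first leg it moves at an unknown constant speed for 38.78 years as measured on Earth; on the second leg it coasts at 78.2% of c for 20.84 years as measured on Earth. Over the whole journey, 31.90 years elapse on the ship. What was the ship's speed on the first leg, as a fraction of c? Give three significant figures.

Leg 1: speed unknown; τ_1 = 38.78/γ_1.
Leg 2: β = 0.782; γ = 1/√(1 − 0.782²) = 1/√0.3885 = 1.604; τ_2 = 20.84/1.604 = 12.99 years.
Total proper time: τ_1 + 12.99 = 31.90, so τ_1 = 31.90 − 12.99 = 18.91 years.
γ_1 = 38.78/18.91 = 2.051; β = √(1 − 1/γ²) = √0.7622.

β = 0.873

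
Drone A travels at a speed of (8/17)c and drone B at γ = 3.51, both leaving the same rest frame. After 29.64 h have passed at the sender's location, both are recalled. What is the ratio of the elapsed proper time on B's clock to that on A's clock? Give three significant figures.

τ_B/τ_A = 0.323

A: γ = 1/√(1 − (8/17)²) = 17/15 ≈ 1.133. B: γ = 3.51.
τ_A/τ_B = γ_B/γ_A = 3.510/1.133 = 3.097, so τ_B/τ_A = 0.3229.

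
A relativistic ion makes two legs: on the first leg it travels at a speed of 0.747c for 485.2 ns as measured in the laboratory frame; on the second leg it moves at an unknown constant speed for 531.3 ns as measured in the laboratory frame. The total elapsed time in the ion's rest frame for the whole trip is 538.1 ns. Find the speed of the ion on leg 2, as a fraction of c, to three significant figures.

β = 0.914

Leg 1: γ = 1/√(1 − 0.747²) = 1/√0.4420 = 1.504; τ_1 = 485.2/1.504 = 322.6 ns.
Leg 2: speed unknown; τ_2 = 531.3/γ_2.
Total proper time: 322.6 + τ_2 = 538.1, so τ_2 = 538.1 − 322.6 = 215.5 ns.
γ_2 = 531.3/215.5 = 2.465; β = √(1 − 1/γ²) = √0.8354.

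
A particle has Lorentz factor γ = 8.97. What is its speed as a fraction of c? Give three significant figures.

β = 0.994

β = √(1 − 1/γ²) = √(1 − 1/8.97²) = √(1 − 0.01243) = √0.9876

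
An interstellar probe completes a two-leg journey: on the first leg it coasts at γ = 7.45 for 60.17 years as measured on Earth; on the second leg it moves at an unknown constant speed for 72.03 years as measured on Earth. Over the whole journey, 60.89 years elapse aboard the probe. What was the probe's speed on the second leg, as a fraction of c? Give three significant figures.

β = 0.680

Leg 1: γ = 7.45; τ_1 = 60.17/7.450 = 8.077 years.
Leg 2: speed unknown; τ_2 = 72.03/γ_2.
Total proper time: 8.077 + τ_2 = 60.89, so τ_2 = 60.89 − 8.077 = 52.81 years.
γ_2 = 72.03/52.81 = 1.364; β = √(1 − 1/γ²) = √0.4624.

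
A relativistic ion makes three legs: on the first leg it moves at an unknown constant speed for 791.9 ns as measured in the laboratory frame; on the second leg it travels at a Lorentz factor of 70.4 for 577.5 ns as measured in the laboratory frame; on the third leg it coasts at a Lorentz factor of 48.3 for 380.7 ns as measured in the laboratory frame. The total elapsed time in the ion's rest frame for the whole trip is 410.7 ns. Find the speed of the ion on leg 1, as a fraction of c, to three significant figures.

Leg 1: speed unknown; τ_1 = 791.9/γ_1.
Leg 2: γ = 70.4; τ_2 = 577.5/70.40 = 8.203 ns.
Leg 3: γ = 48.3; τ_3 = 380.7/48.30 = 7.882 ns.
Total proper time: τ_1 + 8.203 + 7.882 = 410.7, so τ_1 = 410.7 − 16.09 = 394.6 ns.
γ_1 = 791.9/394.6 = 2.007; β = √(1 − 1/γ²) = √0.7517.

β = 0.867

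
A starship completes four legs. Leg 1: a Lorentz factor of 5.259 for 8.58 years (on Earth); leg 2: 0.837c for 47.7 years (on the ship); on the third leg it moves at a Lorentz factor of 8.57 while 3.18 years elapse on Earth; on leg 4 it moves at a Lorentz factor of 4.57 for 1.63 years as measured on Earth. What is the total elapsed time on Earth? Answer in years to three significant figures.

Leg 1: 8.58 years is already measured on Earth.
Leg 2: γ = 1/√(1 − 0.837²) = 1/√0.2994 = 1.827; Δt_2 = 1.827 × 47.7 = 87.17 years.
Leg 3: 3.18 years is already measured on Earth.
Leg 4: 1.63 years is already measured on Earth.
Total: 8.580 + 87.17 + 3.180 + 1.630 years.

Δt = 101 years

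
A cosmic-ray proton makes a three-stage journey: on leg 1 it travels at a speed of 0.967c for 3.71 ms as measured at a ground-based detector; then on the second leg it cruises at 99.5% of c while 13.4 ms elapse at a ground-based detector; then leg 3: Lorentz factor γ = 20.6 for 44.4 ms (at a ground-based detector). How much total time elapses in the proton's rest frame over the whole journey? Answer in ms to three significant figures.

τ = 4.44 ms

Leg 1: γ = 1/√(1 − 0.967²) = 1/√0.06491 = 3.925; τ_1 = 3.71/3.925 = 0.9452 ms.
Leg 2: β = 0.995; γ = 1/√(1 − 0.995²) = 1/√0.009975 = 10.01; τ_2 = 13.4/10.01 = 1.338 ms.
Leg 3: γ = 20.6; τ_3 = 44.4/20.60 = 2.155 ms.
Total: 0.9452 + 1.338 + 2.155 ms.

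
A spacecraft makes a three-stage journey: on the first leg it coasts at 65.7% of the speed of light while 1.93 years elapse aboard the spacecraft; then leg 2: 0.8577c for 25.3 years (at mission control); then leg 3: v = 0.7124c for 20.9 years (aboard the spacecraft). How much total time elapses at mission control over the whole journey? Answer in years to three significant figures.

Δt = 57.6 years

Leg 1: β = 0.657; γ = 1/√(1 − 0.657²) = 1/√0.5684 = 1.326; Δt_1 = 1.326 × 1.93 = 2.560 years.
Leg 2: 25.3 years is already measured at mission control.
Leg 3: γ = 1/√(1 − 0.7124²) = 1/√0.4925 = 1.425; Δt_3 = 1.425 × 20.9 = 29.78 years.
Total: 2.560 + 25.30 + 29.78 years.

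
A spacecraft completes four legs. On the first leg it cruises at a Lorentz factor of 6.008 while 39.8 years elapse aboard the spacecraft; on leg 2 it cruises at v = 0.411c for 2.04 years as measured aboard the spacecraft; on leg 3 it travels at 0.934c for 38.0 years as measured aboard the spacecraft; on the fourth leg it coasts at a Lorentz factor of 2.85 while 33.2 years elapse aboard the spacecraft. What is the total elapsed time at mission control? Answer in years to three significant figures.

Leg 1: γ = 6.008; Δt_1 = 6.008 × 39.8 = 239.1 years.
Leg 2: γ = 1/√(1 − 0.411²) = 1/√0.8311 = 1.097; Δt_2 = 1.097 × 2.04 = 2.238 years.
Leg 3: γ = 1/√(1 − 0.934²) = 1/√0.1276 = 2.799; Δt_3 = 2.799 × 38.0 = 106.4 years.
Leg 4: γ = 2.85; Δt_4 = 2.850 × 33.2 = 94.62 years.
Total: 239.1 + 2.238 + 106.4 + 94.62 years.

Δt = 442 years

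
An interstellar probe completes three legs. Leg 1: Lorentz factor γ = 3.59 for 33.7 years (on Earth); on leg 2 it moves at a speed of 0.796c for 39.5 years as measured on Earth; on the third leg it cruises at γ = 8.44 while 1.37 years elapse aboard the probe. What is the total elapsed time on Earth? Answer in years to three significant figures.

Leg 1: 33.7 years is already measured on Earth.
Leg 2: 39.5 years is already measured on Earth.
Leg 3: γ = 8.44; Δt_3 = 8.440 × 1.37 = 11.56 years.
Total: 33.70 + 39.50 + 11.56 years.

Δt = 84.8 years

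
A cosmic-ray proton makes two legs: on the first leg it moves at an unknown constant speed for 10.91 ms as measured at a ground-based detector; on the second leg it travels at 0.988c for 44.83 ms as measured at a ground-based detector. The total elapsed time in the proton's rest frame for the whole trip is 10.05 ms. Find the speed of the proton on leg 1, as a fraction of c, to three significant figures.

Leg 1: speed unknown; τ_1 = 10.91/γ_1.
Leg 2: γ = 1/√(1 − 0.988²) = 1/√0.02386 = 6.474; τ_2 = 44.83/6.474 = 6.924 ms.
Total proper time: τ_1 + 6.924 = 10.05, so τ_1 = 10.05 − 6.924 = 3.126 ms.
γ_1 = 10.91/3.126 = 3.490; β = √(1 − 1/γ²) = √0.9179.

β = 0.958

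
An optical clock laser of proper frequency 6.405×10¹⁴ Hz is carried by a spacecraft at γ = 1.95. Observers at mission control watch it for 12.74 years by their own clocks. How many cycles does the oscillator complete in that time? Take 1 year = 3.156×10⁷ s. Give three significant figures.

γ = 1.95
During 12.74 years of lab time, the oscillator's proper time advances by τ = Δt/γ = 12.74/1.950 = 6.533 years = 2.062×10⁸ s.
N = f × τ = 6.405×10¹⁴ × 2.062×10⁸ = 1.321×10²³.

N = 1.32×10²³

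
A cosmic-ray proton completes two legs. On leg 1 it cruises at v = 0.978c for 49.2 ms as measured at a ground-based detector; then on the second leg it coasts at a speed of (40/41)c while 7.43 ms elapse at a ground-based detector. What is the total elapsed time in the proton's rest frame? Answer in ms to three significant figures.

τ = 11.9 ms

Leg 1: γ = 1/√(1 − 0.978²) = 1/√0.04352 = 4.794; τ_1 = 49.2/4.794 = 10.26 ms.
Leg 2: γ = 1/√(1 − (40/41)²) = 41/9 ≈ 4.556; τ_2 = 7.43/4.556 = 1.631 ms.
Total: 10.26 + 1.631 ms.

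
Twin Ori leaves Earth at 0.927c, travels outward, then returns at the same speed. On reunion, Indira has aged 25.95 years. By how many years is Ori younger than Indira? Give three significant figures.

γ = 1/√(1 − 0.927²) = 1/√0.1407 = 2.666
Ori's elapsed proper time: τ = 25.95/2.666 = 9.733 years.
Age gap = Δt − τ = 25.95 − 9.733 years.

Δt − τ = 16.2 years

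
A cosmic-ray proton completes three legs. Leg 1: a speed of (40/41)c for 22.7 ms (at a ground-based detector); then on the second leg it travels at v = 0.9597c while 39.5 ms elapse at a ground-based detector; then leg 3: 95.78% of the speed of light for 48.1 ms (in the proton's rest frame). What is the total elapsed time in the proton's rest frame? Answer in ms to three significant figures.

Leg 1: γ = 1/√(1 − (40/41)²) = 41/9 ≈ 4.556; τ_1 = 22.7/4.556 = 4.983 ms.
Leg 2: γ = 1/√(1 − 0.9597²) = 1/√0.07898 = 3.558; τ_2 = 39.5/3.558 = 11.10 ms.
Leg 3: 48.1 ms is already measured in the proton's rest frame.
Total: 4.983 + 11.10 + 48.10 ms.

τ = 64.2 ms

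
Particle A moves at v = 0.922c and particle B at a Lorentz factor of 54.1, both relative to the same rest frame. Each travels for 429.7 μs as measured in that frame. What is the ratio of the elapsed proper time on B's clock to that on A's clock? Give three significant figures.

τ_B/τ_A = 0.0477

A: γ = 1/√(1 − 0.922²) = 1/√0.1499 = 2.583. B: γ = 54.1.
τ_A/τ_B = γ_B/γ_A = 54.10/2.583 = 20.95, so τ_B/τ_A = 0.04774.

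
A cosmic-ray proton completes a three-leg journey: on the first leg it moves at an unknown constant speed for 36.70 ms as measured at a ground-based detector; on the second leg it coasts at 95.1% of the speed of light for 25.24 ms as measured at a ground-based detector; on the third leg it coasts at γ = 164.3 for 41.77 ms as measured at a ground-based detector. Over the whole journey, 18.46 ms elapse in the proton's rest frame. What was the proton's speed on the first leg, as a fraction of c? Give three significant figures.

β = 0.959

Leg 1: speed unknown; τ_1 = 36.70/γ_1.
Leg 2: β = 0.951; γ = 1/√(1 − 0.951²) = 1/√0.09560 = 3.234; τ_2 = 25.24/3.234 = 7.804 ms.
Leg 3: γ = 164.3; τ_3 = 41.77/164.3 = 0.2542 ms.
Total proper time: τ_1 + 7.804 + 0.2542 = 18.46, so τ_1 = 18.46 − 8.058 = 10.40 ms.
γ_1 = 36.70/10.40 = 3.528; β = √(1 − 1/γ²) = √0.9197.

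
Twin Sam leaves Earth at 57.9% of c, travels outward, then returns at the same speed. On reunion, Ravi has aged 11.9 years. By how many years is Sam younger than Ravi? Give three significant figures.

β = 0.579; γ = 1/√(1 − 0.579²) = 1/√0.6648 = 1.227
Sam's elapsed proper time: τ = 11.9/1.227 = 9.702 years.
Age gap = Δt − τ = 11.9 − 9.702 years.

Δt − τ = 2.20 years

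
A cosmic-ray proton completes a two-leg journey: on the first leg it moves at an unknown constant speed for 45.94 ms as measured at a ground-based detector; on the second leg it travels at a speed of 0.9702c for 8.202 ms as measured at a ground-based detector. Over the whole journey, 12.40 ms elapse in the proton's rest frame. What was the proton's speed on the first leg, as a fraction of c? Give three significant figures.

Leg 1: speed unknown; τ_1 = 45.94/γ_1.
Leg 2: γ = 1/√(1 − 0.9702²) = 1/√0.05871 = 4.127; τ_2 = 8.202/4.127 = 1.987 ms.
Total proper time: τ_1 + 1.987 = 12.40, so τ_1 = 12.40 − 1.987 = 10.41 ms.
γ_1 = 45.94/10.41 = 4.412; β = √(1 − 1/γ²) = √0.9486.

β = 0.974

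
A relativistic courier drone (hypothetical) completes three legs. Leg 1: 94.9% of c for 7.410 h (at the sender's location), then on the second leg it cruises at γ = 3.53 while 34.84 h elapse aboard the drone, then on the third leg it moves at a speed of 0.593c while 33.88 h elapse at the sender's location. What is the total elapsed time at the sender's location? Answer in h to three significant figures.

Leg 1: 7.410 h is already measured at the sender's location.
Leg 2: γ = 3.53; Δt_2 = 3.530 × 34.84 = 123.0 h.
Leg 3: 33.88 h is already measured at the sender's location.
Total: 7.410 + 123.0 + 33.88 h.

Δt = 164 h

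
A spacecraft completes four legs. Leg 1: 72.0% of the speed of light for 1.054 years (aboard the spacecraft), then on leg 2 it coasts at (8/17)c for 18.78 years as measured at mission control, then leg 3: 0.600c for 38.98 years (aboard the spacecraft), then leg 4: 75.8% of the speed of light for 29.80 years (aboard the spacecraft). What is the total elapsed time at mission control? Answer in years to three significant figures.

Δt = 115 years

Leg 1: β = 0.720; γ = 1/√(1 − 0.720²) = 1/√0.4816 = 1.441; Δt_1 = 1.441 × 1.054 = 1.519 years.
Leg 2: 18.78 years is already measured at mission control.
Leg 3: γ = 1/√(1 − 0.600²) = 5/4 = 1.250; Δt_3 = 1.250 × 38.98 = 48.72 years.
Leg 4: β = 0.758; γ = 1/√(1 − 0.758²) = 1/√0.4254 = 1.533; Δt_4 = 1.533 × 29.80 = 45.69 years.
Total: 1.519 + 18.78 + 48.72 + 45.69 years.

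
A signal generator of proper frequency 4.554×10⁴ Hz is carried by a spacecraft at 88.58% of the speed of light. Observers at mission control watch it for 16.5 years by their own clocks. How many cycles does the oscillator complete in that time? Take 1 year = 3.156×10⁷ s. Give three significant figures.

β = 0.8858; γ = 1/√(1 − 0.8858²) = 1/√0.2154 = 2.155
During 16.5 years of lab time, the oscillator's proper time advances by τ = Δt/γ = 16.5/2.155 = 7.657 years = 2.417×10⁸ s.
N = f × τ = 4.554×10⁴ × 2.417×10⁸ = 1.101×10¹³.

N = 1.10×10¹³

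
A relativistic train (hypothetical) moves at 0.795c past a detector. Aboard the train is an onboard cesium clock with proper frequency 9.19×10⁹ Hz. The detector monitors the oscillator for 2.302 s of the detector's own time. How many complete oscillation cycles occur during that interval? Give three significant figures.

γ = 1/√(1 − 0.795²) = 1/√0.3680 = 1.649
During 2.302 s of lab time, the oscillator's proper time advances by τ = Δt/γ = 2.302/1.649 = 1.396 s = 1.396×10⁰ s.
N = f × τ = 9.19×10⁹ × 1.396×10⁰ = 1.283×10¹⁰.

N = 1.28×10¹⁰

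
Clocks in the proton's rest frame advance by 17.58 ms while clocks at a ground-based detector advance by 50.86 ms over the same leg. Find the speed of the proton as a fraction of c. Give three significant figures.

β = 0.938

The proper time is measured in the proton's rest frame (both events occur at the proton's location); Δt is measured at a ground-based detector. γ = Δt/τ = 50.86/17.58 = 2.893.
β = √(1 − 1/γ²) = √(1 − 0.1195) = √0.8805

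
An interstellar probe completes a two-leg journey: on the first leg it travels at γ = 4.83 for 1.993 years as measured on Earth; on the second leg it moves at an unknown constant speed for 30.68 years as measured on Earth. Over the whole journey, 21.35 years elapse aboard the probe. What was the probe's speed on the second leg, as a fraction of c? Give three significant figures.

Leg 1: γ = 4.83; τ_1 = 1.993/4.830 = 0.4126 years.
Leg 2: speed unknown; τ_2 = 30.68/γ_2.
Total proper time: 0.4126 + τ_2 = 21.35, so τ_2 = 21.35 − 0.4126 = 20.94 years.
γ_2 = 30.68/20.94 = 1.465; β = √(1 − 1/γ²) = √0.5343.

β = 0.731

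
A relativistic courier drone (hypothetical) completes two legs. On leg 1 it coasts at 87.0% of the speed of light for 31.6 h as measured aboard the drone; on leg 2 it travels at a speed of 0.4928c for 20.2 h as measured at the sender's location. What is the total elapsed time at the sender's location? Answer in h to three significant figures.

Leg 1: β = 0.870; γ = 1/√(1 − 0.870²) = 1/√0.2431 = 2.028; Δt_1 = 2.028 × 31.6 = 64.09 h.
Leg 2: 20.2 h is already measured at the sender's location.
Total: 64.09 + 20.20 h.

Δt = 84.3 h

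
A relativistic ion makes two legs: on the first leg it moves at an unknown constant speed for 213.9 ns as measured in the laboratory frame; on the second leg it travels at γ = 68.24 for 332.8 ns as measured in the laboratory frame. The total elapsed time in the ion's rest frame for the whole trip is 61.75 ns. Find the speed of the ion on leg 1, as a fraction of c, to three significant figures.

β = 0.964

Leg 1: speed unknown; τ_1 = 213.9/γ_1.
Leg 2: γ = 68.24; τ_2 = 332.8/68.24 = 4.877 ns.
Total proper time: τ_1 + 4.877 = 61.75, so τ_1 = 61.75 − 4.877 = 56.87 ns.
γ_1 = 213.9/56.87 = 3.761; β = √(1 − 1/γ²) = √0.9293.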